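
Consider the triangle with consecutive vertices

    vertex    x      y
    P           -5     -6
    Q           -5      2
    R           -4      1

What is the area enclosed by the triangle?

4

Cross-terms: -40, 3, 29  ⇒  Σ = -8
Area = |Σ|/2 = 4.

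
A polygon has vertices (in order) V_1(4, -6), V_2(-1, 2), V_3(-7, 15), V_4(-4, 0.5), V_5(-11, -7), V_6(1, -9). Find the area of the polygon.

Apply the shoelace formula: 2A = Σ (x_i·y_{i+1} − x_{i+1}·y_i), indices taken mod 6.
Cross-terms: 2, -1, 56.5, 33.5, 106, 30  ⇒  Σ = 227
Area = |Σ|/2 = 113.5.

113.5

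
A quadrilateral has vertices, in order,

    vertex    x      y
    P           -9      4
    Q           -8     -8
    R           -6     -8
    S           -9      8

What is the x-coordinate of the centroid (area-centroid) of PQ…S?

Apply the shoelace (surveyor's) formula. First the cross-terms c_i = x_i·y_{i+1} − x_{i+1}·y_i:
  104, 16, -120, 36  ⇒  2A = 36, A = 18.
Then Σ (x_i + x_{i+1})·c_i = -840, so x̄ = -840 / (6·18) = -70/9.

-70/9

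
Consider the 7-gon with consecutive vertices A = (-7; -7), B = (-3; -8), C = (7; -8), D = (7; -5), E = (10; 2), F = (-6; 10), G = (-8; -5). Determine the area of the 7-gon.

Apply the shoelace formula: 2A = Σ (x_i·y_{i+1} − x_{i+1}·y_i), indices taken mod 7.
Cross-terms: 35, 80, 21, 64, 112, 110, 21  ⇒  Σ = 443
Area = |Σ|/2 = 221.5.

221.5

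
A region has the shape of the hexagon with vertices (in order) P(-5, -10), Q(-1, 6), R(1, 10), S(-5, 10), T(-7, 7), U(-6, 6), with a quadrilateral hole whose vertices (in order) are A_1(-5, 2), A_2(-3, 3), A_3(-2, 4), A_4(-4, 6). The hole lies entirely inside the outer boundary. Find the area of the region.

59

Outer boundary:
Cross-terms: -40, -16, 60, 35, 0, 90  ⇒  Σ = 129
Area = |Σ|/2 = 64.5.
Hole:
Apply the shoelace (surveyor's) formula: 2A = Σ (x_i·y_{i+1} − x_{i+1}·y_i), indices taken mod 4.
Σ = (-9) + (-6) + (4) + (22) = 11
Area = |Σ|/2 = 5.5.
Net area = 64.5 − 5.5 = 59.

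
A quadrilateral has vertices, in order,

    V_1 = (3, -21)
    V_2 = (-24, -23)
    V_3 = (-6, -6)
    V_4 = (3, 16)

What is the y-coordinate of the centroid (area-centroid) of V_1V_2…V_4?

-919/84

Apply the shoelace (surveyor's) formula. First the cross-terms c_i = x_i·y_{i+1} − x_{i+1}·y_i:
  -573, 6, -78, -111  ⇒  2A = -756, A = -378.
Then Σ (y_i + y_{i+1})·c_i = 24813, so ȳ = 24813 / (6·(-378)) = -919/84.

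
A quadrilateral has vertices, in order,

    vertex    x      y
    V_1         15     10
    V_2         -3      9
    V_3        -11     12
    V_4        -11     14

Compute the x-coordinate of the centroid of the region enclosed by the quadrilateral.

Apply the shoelace (surveyor's) formula. First the cross-terms c_i = x_i·y_{i+1} − x_{i+1}·y_i:
  165, 63, -22, -320  ⇒  2A = -114, A = -57.
Then Σ (x_i + x_{i+1})·c_i = 302, so x̄ = 302 / (6·(-57)) = -151/171.

-151/171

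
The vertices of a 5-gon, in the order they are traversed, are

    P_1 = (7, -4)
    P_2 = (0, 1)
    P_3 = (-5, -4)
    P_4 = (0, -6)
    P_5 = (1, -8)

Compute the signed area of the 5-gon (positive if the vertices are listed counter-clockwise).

50

P_1→P_2: (7)(1) − (0)(-4) = 7
P_2→P_3: (0)(-4) − (-5)(1) = 5
P_3→P_4: (-5)(-6) − (0)(-4) = 30
P_4→P_5: (0)(-8) − (1)(-6) = 6
P_5→P_1: (1)(-4) − (7)(-8) = 52
Σ = 100
Signed area = Σ/2 = 50 (positive ⇒ counter-clockwise traversal).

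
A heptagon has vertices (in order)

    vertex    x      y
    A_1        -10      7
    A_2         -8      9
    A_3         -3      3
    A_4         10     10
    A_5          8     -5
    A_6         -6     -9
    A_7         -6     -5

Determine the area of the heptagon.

Apply the surveyor's formula: 2A = Σ (x_i·y_{i+1} − x_{i+1}·y_i), indices taken mod 7.
Cross-terms: -34, 3, -60, -130, -102, -24, -92  ⇒  Σ = -439
Area = |Σ|/2 = 219.5.

219.5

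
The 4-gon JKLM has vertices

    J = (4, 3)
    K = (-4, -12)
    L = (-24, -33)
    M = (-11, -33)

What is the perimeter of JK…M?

|JK| = √((-8)² + (-15)²) = √289 = 17
|KL| = √((-20)² + (-21)²) = √841 = 29
|LM| = √((13)² + (0)²) = √169 = 13
|MJ| = √((15)² + (36)²) = √1521 = 39
Perimeter = 17 + 29 + 13 + 39 = 98.

98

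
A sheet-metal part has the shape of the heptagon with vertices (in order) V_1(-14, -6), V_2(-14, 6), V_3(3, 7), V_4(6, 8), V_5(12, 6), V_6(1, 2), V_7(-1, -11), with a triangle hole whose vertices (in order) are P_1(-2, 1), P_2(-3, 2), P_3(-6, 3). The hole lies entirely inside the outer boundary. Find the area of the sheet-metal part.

249.5

Outer boundary:
Apply Gauss's area formula: 2A = Σ (x_i·y_{i+1} − x_{i+1}·y_i), indices taken mod 7.
Cross-terms: -168, -116, -18, -60, 18, -9, -148  ⇒  Σ = -501
Area = |Σ|/2 = 250.5.
Hole:
Cross-terms: -1, 3, 0  ⇒  Σ = 2
Area = |Σ|/2 = 1.
Net area = 250.5 − 1 = 249.5.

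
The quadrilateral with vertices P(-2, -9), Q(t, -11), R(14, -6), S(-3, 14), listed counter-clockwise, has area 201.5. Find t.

-2

The doubled signed area Σ (x_i y_{i+1} − x_{i+1} y_i) is linear in t.
With t=0 it equals 409; the coefficient of t is 3 (from the two edges through Q).
So 3·t + 409 = 2·201.5 = 403 ⇒ t = -2.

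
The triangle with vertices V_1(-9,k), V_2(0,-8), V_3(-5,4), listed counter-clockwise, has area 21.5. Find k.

5

Write out the shoelace sum; only the two edges meeting at V_1 involve k:
2·Area = [((-5)·k − (-9)·4) + ((-9)·(-8) − 0·k)] + -40
       = -5·k + 68 = 43
⇒ k = 5.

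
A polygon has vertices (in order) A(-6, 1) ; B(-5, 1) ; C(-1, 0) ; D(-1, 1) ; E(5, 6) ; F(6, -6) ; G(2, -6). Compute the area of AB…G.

68

Apply Gauss's area formula: 2A = Σ (x_i·y_{i+1} − x_{i+1}·y_i), indices taken mod 7.
Cross-terms: -1, 1, -1, -11, -66, -24, -34  ⇒  Σ = -136
Area = |Σ|/2 = 68.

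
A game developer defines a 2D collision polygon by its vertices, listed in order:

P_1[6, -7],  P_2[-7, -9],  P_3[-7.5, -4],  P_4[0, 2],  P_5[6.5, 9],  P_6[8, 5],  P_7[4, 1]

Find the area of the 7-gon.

128

Apply Gauss's area formula: 2A = Σ (x_i·y_{i+1} − x_{i+1}·y_i), indices taken mod 7.
Σ = (-103) + (-39.5) + (-15) + (-13) + (-39.5) + (-12) + (-34) = -256
Area = |Σ|/2 = 128.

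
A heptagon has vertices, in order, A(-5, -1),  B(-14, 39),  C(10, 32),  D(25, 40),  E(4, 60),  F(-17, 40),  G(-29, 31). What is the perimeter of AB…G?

|AB| = √((-9)² + (40)²) = √1681 = 41
|BC| = √((24)² + (-7)²) = √625 = 25
|CD| = √((15)² + (8)²) = √289 = 17
|DE| = √((-21)² + (20)²) = √841 = 29
|EF| = √((-21)² + (-20)²) = √841 = 29
|FG| = √((-12)² + (-9)²) = √225 = 15
|GA| = √((24)² + (-32)²) = √1600 = 40
Perimeter = 41 + 25 + 17 + 29 + 29 + 15 + 40 = 196.

196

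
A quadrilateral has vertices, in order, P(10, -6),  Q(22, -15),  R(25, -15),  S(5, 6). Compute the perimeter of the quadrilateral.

|PQ| = √((12)² + (-9)²) = √225 = 15
|QR| = √((3)² + (0)²) = √9 = 3
|RS| = √((-20)² + (21)²) = √841 = 29
|SP| = √((5)² + (-12)²) = √169 = 13
Perimeter = 15 + 3 + 29 + 13 = 60.

60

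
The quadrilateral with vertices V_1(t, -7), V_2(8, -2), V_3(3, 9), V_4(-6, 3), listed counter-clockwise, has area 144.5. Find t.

-10

The doubled signed area Σ (x_i y_{i+1} − x_{i+1} y_i) is linear in t.
With t=0 it equals 239; the coefficient of t is -5 (from the two edges through V_1).
So -5·t + 239 = 2·144.5 = 289 ⇒ t = -10.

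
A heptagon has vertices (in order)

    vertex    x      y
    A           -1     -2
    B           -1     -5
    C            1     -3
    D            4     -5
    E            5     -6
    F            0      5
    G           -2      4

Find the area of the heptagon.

31

Apply the shoelace formula: 2A = Σ (x_i·y_{i+1} − x_{i+1}·y_i), indices taken mod 7.
Cross-terms: 3, 8, 7, 1, 25, 10, 8  ⇒  Σ = 62
Area = |Σ|/2 = 31.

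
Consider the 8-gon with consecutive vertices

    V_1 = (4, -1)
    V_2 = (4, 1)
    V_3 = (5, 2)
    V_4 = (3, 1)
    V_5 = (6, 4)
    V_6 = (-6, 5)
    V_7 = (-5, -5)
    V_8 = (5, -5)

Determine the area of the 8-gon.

V_1→V_2: (4)(1) − (4)(-1) = 8
V_2→V_3: (4)(2) − (5)(1) = 3
V_3→V_4: (5)(1) − (3)(2) = -1
V_4→V_5: (3)(4) − (6)(1) = 6
V_5→V_6: (6)(5) − (-6)(4) = 54
V_6→V_7: (-6)(-5) − (-5)(5) = 55
V_7→V_8: (-5)(-5) − (5)(-5) = 50
V_8→V_1: (5)(-1) − (4)(-5) = 15
Σ = 190
Area = |Σ|/2 = 95.

95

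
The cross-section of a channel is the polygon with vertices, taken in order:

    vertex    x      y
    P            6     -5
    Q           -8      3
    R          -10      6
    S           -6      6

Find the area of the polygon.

35

Apply Gauss's area formula: 2A = Σ (x_i·y_{i+1} − x_{i+1}·y_i), indices taken mod 4.
Cross-terms: -22, -18, -24, -6  ⇒  Σ = -70
Area = |Σ|/2 = 35.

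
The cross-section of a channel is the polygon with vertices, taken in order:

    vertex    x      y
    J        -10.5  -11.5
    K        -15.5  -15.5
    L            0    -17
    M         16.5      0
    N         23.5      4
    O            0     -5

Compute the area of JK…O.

212.25

Apply the shoelace formula: 2A = Σ (x_i·y_{i+1} − x_{i+1}·y_i), indices taken mod 6.
Σ = (-15.5) + (263.5) + (280.5) + (66) + (-117.5) + (-52.5) = 424.5
Area = |Σ|/2 = 212.25.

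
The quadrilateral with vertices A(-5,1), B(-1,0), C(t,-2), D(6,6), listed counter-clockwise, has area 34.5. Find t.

The doubled signed area Σ (x_i y_{i+1} − x_{i+1} y_i) is linear in t.
With t=0 it equals 51; the coefficient of t is 6 (from the two edges through C).
So 6·t + 51 = 2·34.5 = 69 ⇒ t = 3.

3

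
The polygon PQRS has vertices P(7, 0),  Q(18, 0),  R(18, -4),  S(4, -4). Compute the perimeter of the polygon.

|PQ| = √((11)² + (0)²) = √121 = 11
|QR| = √((0)² + (-4)²) = √16 = 4
|RS| = √((-14)² + (0)²) = √196 = 14
|SP| = √((3)² + (4)²) = √25 = 5
Perimeter = 11 + 4 + 14 + 5 = 34.

34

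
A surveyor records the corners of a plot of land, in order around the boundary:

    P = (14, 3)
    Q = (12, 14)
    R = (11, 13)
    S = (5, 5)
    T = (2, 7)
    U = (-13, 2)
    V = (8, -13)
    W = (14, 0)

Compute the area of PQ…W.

Cross-terms: 160, 2, -10, 25, 95, 153, 182, 42  ⇒  Σ = 649
Area = |Σ|/2 = 324.5.

324.5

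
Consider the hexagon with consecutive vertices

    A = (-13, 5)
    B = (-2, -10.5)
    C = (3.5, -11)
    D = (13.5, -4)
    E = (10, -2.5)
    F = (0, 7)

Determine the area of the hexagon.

Apply the shoelace formula: 2A = Σ (x_i·y_{i+1} − x_{i+1}·y_i), indices taken mod 6.
Σ = (146.5) + (58.75) + (134.5) + (6.25) + (70) + (91) = 507
Area = |Σ|/2 = 253.5.

253.5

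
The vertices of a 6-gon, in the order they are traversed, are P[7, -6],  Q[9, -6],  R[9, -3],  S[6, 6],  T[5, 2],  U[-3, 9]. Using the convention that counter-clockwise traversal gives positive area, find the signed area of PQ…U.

49.5

Σ = (12) + (27) + (72) + (-18) + (51) + (-45) = 99
Signed area = Σ/2 = 49.5 (positive ⇒ counter-clockwise traversal).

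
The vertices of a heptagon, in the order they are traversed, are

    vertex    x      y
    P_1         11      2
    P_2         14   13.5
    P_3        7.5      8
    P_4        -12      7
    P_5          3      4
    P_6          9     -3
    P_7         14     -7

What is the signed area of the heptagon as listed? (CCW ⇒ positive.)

Apply the shoelace formula: 2A = Σ (x_i·y_{i+1} − x_{i+1}·y_i), indices taken mod 7.
Σ = (120.5) + (10.75) + (148.5) + (-69) + (-45) + (-21) + (105) = 249.75
Signed area = Σ/2 = 124.875 (positive ⇒ counter-clockwise traversal).

124.875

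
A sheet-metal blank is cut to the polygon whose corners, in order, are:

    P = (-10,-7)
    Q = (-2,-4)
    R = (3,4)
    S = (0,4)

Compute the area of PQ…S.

41

Apply the shoelace formula: 2A = Σ (x_i·y_{i+1} − x_{i+1}·y_i), indices taken mod 4.
Σ = (26) + (4) + (12) + (40) = 82
Area = |Σ|/2 = 41.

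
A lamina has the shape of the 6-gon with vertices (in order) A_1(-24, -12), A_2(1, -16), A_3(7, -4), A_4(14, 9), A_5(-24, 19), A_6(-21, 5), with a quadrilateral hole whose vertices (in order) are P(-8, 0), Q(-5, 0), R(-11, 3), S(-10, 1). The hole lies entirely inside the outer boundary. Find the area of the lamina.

Outer boundary:
Apply the surveyor's formula: 2A = Σ (x_i·y_{i+1} − x_{i+1}·y_i), indices taken mod 6.
Cross-terms: 396, 108, 119, 482, 279, 372  ⇒  Σ = 1756
Area = |Σ|/2 = 878.
Hole:
Σ = (0) + (-15) + (19) + (8) = 12
Area = |Σ|/2 = 6.
Net area = 878 − 6 = 872.

872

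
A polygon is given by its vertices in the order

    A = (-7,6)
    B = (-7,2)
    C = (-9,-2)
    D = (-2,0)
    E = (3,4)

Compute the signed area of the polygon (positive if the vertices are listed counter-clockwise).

47

Apply the shoelace formula: 2A = Σ (x_i·y_{i+1} − x_{i+1}·y_i), indices taken mod 5.
A→B: (-7)(2) − (-7)(6) = 28
B→C: (-7)(-2) − (-9)(2) = 32
C→D: (-9)(0) − (-2)(-2) = -4
D→E: (-2)(4) − (3)(0) = -8
E→A: (3)(6) − (-7)(4) = 46
Σ = 94
Signed area = Σ/2 = 47 (positive ⇒ counter-clockwise traversal).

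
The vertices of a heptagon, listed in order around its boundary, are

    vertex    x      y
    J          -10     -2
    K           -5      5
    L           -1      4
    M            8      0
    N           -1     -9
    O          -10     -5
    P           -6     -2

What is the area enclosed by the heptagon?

Apply the shoelace formula: 2A = Σ (x_i·y_{i+1} − x_{i+1}·y_i), indices taken mod 7.
Σ = (-60) + (-15) + (-32) + (-72) + (-85) + (-10) + (-8) = -282
Area = |Σ|/2 = 141.

141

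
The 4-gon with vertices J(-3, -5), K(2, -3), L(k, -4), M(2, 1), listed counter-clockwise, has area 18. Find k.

6

Write out the shoelace sum; only the two edges meeting at L involve k:
2·Area = [(2·(-4) − k·(-3)) + (k·1 − 2·(-4))] + 12
       = 4·k + 12 = 36
⇒ k = 6.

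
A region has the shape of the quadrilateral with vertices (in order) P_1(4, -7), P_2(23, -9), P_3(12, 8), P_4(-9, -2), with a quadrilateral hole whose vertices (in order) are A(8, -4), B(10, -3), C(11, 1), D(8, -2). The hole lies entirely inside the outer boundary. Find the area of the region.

Outer boundary:
Σ = (125) + (292) + (48) + (71) = 536
Area = |Σ|/2 = 268.
Hole:
Apply Gauss's area formula: 2A = Σ (x_i·y_{i+1} − x_{i+1}·y_i), indices taken mod 4.
A→B: (8)(-3) − (10)(-4) = 16
B→C: (10)(1) − (11)(-3) = 43
C→D: (11)(-2) − (8)(1) = -30
D→A: (8)(-4) − (8)(-2) = -16
Σ = 13
Area = |Σ|/2 = 6.5.
Net area = 268 − 6.5 = 261.5.

261.5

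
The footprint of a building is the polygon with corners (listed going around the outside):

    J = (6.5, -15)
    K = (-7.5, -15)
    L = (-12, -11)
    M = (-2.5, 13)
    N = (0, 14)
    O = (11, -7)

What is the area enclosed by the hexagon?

399.75

Apply the surveyor's formula: 2A = Σ (x_i·y_{i+1} − x_{i+1}·y_i), indices taken mod 6.
Σ = (-210) + (-97.5) + (-183.5) + (-35) + (-154) + (-119.5) = -799.5
Area = |Σ|/2 = 399.75.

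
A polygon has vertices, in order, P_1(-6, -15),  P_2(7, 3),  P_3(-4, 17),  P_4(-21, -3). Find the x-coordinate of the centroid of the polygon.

-1397/221

Apply the shoelace formula. First the cross-terms c_i = x_i·y_{i+1} − x_{i+1}·y_i:
  87, 131, 369, 297  ⇒  2A = 884, A = 442.
Then Σ (x_i + x_{i+1})·c_i = -16764, so x̄ = -16764 / (6·442) = -1397/221.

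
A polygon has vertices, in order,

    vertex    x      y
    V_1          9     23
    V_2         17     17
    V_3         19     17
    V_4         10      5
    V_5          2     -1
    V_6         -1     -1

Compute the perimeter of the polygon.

|V_1V_2| = √((8)² + (-6)²) = √100 = 10
|V_2V_3| = √((2)² + (0)²) = √4 = 2
|V_3V_4| = √((-9)² + (-12)²) = √225 = 15
|V_4V_5| = √((-8)² + (-6)²) = √100 = 10
|V_5V_6| = √((-3)² + (0)²) = √9 = 3
|V_6V_1| = √((10)² + (24)²) = √676 = 26
Perimeter = 10 + 2 + 15 + 10 + 3 + 26 = 66.

66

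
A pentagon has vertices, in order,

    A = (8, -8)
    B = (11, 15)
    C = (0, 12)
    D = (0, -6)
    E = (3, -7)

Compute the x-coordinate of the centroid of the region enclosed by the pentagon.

581/117

Apply the surveyor's formula. First the cross-terms c_i = x_i·y_{i+1} − x_{i+1}·y_i:
  208, 132, 0, 18, 32  ⇒  2A = 390, A = 195.
Then Σ (x_i + x_{i+1})·c_i = 5810, so x̄ = 5810 / (6·195) = 581/117.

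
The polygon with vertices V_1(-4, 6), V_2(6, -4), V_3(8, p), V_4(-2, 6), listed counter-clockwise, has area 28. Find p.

-2

Write out the shoelace sum; only the two edges meeting at V_3 involve p:
2·Area = [(6·p − 8·(-4)) + (8·6 − (-2)·p)] + -8
       = 8·p + 72 = 56
⇒ p = -2.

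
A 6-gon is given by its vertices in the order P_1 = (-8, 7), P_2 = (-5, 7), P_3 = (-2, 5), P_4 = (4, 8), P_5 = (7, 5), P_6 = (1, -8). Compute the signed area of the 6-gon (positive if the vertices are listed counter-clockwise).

-111

Σ = (-21) + (-11) + (-36) + (-36) + (-61) + (-57) = -222
Signed area = Σ/2 = -111 (negative ⇒ clockwise traversal).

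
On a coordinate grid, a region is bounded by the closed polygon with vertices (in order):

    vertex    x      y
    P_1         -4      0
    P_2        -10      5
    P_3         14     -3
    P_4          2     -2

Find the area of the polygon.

Cross-terms: -20, -40, -22, -8  ⇒  Σ = -90
Area = |Σ|/2 = 45.

45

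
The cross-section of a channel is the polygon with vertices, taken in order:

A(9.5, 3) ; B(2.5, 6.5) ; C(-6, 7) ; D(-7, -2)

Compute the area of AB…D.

84.875

Apply the surveyor's formula: 2A = Σ (x_i·y_{i+1} − x_{i+1}·y_i), indices taken mod 4.
Cross-terms: 54.25, 56.5, 61, -2  ⇒  Σ = 169.75
Area = |Σ|/2 = 84.875.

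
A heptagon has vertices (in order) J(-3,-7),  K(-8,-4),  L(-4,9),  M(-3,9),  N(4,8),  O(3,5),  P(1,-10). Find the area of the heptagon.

Apply the surveyor's formula: 2A = Σ (x_i·y_{i+1} − x_{i+1}·y_i), indices taken mod 7.
Σ = (-44) + (-88) + (-9) + (-60) + (-4) + (-35) + (-37) = -277
Area = |Σ|/2 = 138.5.

138.5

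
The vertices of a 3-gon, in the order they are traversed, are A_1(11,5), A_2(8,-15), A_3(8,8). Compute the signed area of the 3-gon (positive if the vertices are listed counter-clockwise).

Apply the surveyor's formula: 2A = Σ (x_i·y_{i+1} − x_{i+1}·y_i), indices taken mod 3.
Σ = (-205) + (184) + (-48) = -69
Signed area = Σ/2 = -34.5 (negative ⇒ clockwise traversal).

-34.5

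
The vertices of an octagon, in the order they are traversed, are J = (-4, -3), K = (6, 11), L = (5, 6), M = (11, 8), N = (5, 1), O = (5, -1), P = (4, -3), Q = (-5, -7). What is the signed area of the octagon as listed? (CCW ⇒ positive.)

Σ = (-26) + (-19) + (-26) + (-29) + (-10) + (-11) + (-43) + (-13) = -177
Signed area = Σ/2 = -88.5 (negative ⇒ clockwise traversal).

-88.5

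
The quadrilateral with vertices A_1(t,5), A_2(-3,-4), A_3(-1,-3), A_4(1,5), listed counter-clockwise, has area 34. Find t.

-5

The doubled signed area Σ (x_i y_{i+1} − x_{i+1} y_i) is linear in t.
With t=0 it equals 23; the coefficient of t is -9 (from the two edges through A_1).
So -9·t + 23 = 2·34 = 68 ⇒ t = -5.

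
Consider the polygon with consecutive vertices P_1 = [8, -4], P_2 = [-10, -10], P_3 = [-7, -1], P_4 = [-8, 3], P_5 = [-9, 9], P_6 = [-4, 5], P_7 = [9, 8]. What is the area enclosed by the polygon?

220

Apply the surveyor's formula: 2A = Σ (x_i·y_{i+1} − x_{i+1}·y_i), indices taken mod 7.
Σ = (-120) + (-60) + (-29) + (-45) + (-9) + (-77) + (-100) = -440
Area = |Σ|/2 = 220.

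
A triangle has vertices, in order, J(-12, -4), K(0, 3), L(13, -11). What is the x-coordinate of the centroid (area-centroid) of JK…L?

1/3

Apply the shoelace (surveyor's) formula. First the cross-terms c_i = x_i·y_{i+1} − x_{i+1}·y_i:
  -36, -39, -184  ⇒  2A = -259, A = -129.5.
Then Σ (x_i + x_{i+1})·c_i = -259, so x̄ = -259 / (6·(-129.5)) = 1/3.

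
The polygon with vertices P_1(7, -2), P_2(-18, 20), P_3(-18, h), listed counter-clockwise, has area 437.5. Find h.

The doubled signed area Σ (x_i y_{i+1} − x_{i+1} y_i) is linear in h.
With h=0 it equals 500; the coefficient of h is -25 (from the two edges through P_3).
So -25·h + 500 = 2·437.5 = 875 ⇒ h = -15.

-15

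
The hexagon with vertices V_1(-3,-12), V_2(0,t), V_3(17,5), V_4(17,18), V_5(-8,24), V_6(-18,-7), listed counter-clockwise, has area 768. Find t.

-4

Write out the shoelace sum; only the two edges meeting at V_2 involve t:
2·Area = [((-3)·t − 0·(-12)) + (0·5 − 17·t)] + 1456
       = -20·t + 1456 = 1536
⇒ t = -4.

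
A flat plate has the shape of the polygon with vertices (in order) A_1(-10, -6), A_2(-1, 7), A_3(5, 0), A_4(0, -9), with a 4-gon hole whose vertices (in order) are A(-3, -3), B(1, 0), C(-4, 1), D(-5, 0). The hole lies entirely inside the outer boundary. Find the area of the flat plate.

111

Outer boundary:
A_1→A_2: (-10)(7) − (-1)(-6) = -76
A_2→A_3: (-1)(0) − (5)(7) = -35
A_3→A_4: (5)(-9) − (0)(0) = -45
A_4→A_1: (0)(-6) − (-10)(-9) = -90
Σ = -246
Area = |Σ|/2 = 123.
Hole:
Apply Gauss's area formula: 2A = Σ (x_i·y_{i+1} − x_{i+1}·y_i), indices taken mod 4.
A→B: (-3)(0) − (1)(-3) = 3
B→C: (1)(1) − (-4)(0) = 1
C→D: (-4)(0) − (-5)(1) = 5
D→A: (-5)(-3) − (-3)(0) = 15
Σ = 24
Area = |Σ|/2 = 12.
Net area = 123 − 12 = 111.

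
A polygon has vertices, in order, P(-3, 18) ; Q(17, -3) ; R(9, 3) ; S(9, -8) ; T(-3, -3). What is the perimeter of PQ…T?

84

|PQ| = √((20)² + (-21)²) = √841 = 29
|QR| = √((-8)² + (6)²) = √100 = 10
|RS| = √((0)² + (-11)²) = √121 = 11
|ST| = √((-12)² + (5)²) = √169 = 13
|TP| = √((0)² + (21)²) = √441 = 21
Perimeter = 29 + 10 + 11 + 13 + 21 = 84.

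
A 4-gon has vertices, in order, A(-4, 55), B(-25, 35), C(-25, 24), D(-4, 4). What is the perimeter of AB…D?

|AB| = √((-21)² + (-20)²) = √841 = 29
|BC| = √((0)² + (-11)²) = √121 = 11
|CD| = √((21)² + (-20)²) = √841 = 29
|DA| = √((0)² + (51)²) = √2601 = 51
Perimeter = 29 + 11 + 29 + 51 = 120.

120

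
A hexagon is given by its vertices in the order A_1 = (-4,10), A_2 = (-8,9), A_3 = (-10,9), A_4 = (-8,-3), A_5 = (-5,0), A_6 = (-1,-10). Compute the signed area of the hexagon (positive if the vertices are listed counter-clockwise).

Cross-terms: 44, 18, 102, -15, 50, -50  ⇒  Σ = 149
Signed area = Σ/2 = 74.5 (positive ⇒ counter-clockwise traversal).

74.5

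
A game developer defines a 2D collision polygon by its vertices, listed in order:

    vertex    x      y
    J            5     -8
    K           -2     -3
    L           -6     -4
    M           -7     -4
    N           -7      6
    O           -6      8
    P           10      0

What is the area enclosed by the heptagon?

147.5

Σ = (-31) + (-10) + (-4) + (-70) + (-20) + (-80) + (-80) = -295
Area = |Σ|/2 = 147.5.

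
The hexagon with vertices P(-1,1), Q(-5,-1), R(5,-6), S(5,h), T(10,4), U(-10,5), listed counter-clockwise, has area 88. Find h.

The doubled signed area Σ (x_i y_{i+1} − x_{i+1} y_i) is linear in h.
With h=0 it equals 176; the coefficient of h is -5 (from the two edges through S).
So -5·h + 176 = 2·88 = 176 ⇒ h = 0.

0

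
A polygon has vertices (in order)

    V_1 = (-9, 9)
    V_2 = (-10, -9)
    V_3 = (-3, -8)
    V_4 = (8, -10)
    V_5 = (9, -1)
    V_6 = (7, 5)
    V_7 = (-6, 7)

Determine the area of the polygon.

Apply the shoelace (surveyor's) formula: 2A = Σ (x_i·y_{i+1} − x_{i+1}·y_i), indices taken mod 7.
V_1→V_2: (-9)(-9) − (-10)(9) = 171
V_2→V_3: (-10)(-8) − (-3)(-9) = 53
V_3→V_4: (-3)(-10) − (8)(-8) = 94
V_4→V_5: (8)(-1) − (9)(-10) = 82
V_5→V_6: (9)(5) − (7)(-1) = 52
V_6→V_7: (7)(7) − (-6)(5) = 79
V_7→V_1: (-6)(9) − (-9)(7) = 9
Σ = 540
Area = |Σ|/2 = 270.

270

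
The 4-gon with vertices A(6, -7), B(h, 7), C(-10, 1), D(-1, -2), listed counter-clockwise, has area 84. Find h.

2

Write out the shoelace sum; only the two edges meeting at B involve h:
2·Area = [(6·7 − h·(-7)) + (h·1 − (-10)·7)] + 40
       = 8·h + 152 = 168
⇒ h = 2.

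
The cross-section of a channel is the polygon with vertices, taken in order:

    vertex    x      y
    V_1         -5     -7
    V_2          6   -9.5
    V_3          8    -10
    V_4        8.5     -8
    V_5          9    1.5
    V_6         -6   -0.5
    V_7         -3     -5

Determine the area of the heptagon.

Apply the shoelace formula: 2A = Σ (x_i·y_{i+1} − x_{i+1}·y_i), indices taken mod 7.
Σ = (89.5) + (16) + (21) + (84.75) + (4.5) + (28.5) + (-4) = 240.25
Area = |Σ|/2 = 120.125.

120.125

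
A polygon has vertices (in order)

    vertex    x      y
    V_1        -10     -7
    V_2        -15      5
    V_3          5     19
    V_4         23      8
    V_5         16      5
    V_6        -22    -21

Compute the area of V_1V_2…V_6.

578.5

Apply the surveyor's formula: 2A = Σ (x_i·y_{i+1} − x_{i+1}·y_i), indices taken mod 6.
Cross-terms: -155, -310, -397, -13, -226, -56  ⇒  Σ = -1157
Area = |Σ|/2 = 578.5.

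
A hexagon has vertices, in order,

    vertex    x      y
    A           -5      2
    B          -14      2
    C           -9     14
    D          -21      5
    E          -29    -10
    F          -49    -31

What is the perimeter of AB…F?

|AB| = √((-9)² + (0)²) = √81 = 9
|BC| = √((5)² + (12)²) = √169 = 13
|CD| = √((-12)² + (-9)²) = √225 = 15
|DE| = √((-8)² + (-15)²) = √289 = 17
|EF| = √((-20)² + (-21)²) = √841 = 29
|FA| = √((44)² + (33)²) = √3025 = 55
Perimeter = 9 + 13 + 15 + 17 + 29 + 55 = 138.

138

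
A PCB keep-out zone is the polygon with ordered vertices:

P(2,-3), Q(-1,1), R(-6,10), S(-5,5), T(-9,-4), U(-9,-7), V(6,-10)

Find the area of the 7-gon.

120.5

Apply the shoelace formula: 2A = Σ (x_i·y_{i+1} − x_{i+1}·y_i), indices taken mod 7.
P→Q: (2)(1) − (-1)(-3) = -1
Q→R: (-1)(10) − (-6)(1) = -4
R→S: (-6)(5) − (-5)(10) = 20
S→T: (-5)(-4) − (-9)(5) = 65
T→U: (-9)(-7) − (-9)(-4) = 27
U→V: (-9)(-10) − (6)(-7) = 132
V→P: (6)(-3) − (2)(-10) = 2
Σ = 241
Area = |Σ|/2 = 120.5.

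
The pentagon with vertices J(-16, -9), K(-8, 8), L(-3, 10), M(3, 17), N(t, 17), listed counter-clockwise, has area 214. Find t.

-17

Write out the shoelace sum; only the two edges meeting at N involve t:
2·Area = [(3·17 − t·17) + (t·(-9) − (-16)·17)] + -337
       = -26·t + -14 = 428
⇒ t = -17.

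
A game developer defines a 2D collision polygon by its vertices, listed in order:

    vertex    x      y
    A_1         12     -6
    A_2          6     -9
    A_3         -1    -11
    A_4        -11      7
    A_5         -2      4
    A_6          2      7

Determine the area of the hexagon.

Apply the shoelace formula: 2A = Σ (x_i·y_{i+1} − x_{i+1}·y_i), indices taken mod 6.
A_1→A_2: (12)(-9) − (6)(-6) = -72
A_2→A_3: (6)(-11) − (-1)(-9) = -75
A_3→A_4: (-1)(7) − (-11)(-11) = -128
A_4→A_5: (-11)(4) − (-2)(7) = -30
A_5→A_6: (-2)(7) − (2)(4) = -22
A_6→A_1: (2)(-6) − (12)(7) = -96
Σ = -423
Area = |Σ|/2 = 211.5.

211.5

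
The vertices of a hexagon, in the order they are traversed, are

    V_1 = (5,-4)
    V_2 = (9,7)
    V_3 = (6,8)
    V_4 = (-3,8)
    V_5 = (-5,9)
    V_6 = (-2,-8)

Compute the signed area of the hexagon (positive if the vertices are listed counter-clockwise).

Apply the surveyor's formula: 2A = Σ (x_i·y_{i+1} − x_{i+1}·y_i), indices taken mod 6.
Σ = (71) + (30) + (72) + (13) + (58) + (48) = 292
Signed area = Σ/2 = 146 (positive ⇒ counter-clockwise traversal).

146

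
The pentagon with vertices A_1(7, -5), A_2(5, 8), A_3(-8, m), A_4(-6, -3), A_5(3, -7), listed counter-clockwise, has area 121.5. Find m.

-1

Write out the shoelace sum; only the two edges meeting at A_3 involve m:
2·Area = [(5·m − (-8)·8) + ((-8)·(-3) − (-6)·m)] + 166
       = 11·m + 254 = 243
⇒ m = -1.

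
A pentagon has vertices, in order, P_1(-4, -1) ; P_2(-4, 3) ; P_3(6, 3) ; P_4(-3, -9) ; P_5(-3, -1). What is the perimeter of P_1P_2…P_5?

|P_1P_2| = √((0)² + (4)²) = √16 = 4
|P_2P_3| = √((10)² + (0)²) = √100 = 10
|P_3P_4| = √((-9)² + (-12)²) = √225 = 15
|P_4P_5| = √((0)² + (8)²) = √64 = 8
|P_5P_1| = √((-1)² + (0)²) = √1 = 1
Perimeter = 4 + 10 + 15 + 8 + 1 = 38.

38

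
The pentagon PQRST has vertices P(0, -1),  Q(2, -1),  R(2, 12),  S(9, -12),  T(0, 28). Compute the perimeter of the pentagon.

110

|PQ| = √((2)² + (0)²) = √4 = 2
|QR| = √((0)² + (13)²) = √169 = 13
|RS| = √((7)² + (-24)²) = √625 = 25
|ST| = √((-9)² + (40)²) = √1681 = 41
|TP| = √((0)² + (-29)²) = √841 = 29
Perimeter = 2 + 13 + 25 + 41 + 29 = 110.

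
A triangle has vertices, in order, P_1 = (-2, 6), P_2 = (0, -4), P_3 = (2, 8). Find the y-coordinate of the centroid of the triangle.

10/3

Apply the shoelace formula. First the cross-terms c_i = x_i·y_{i+1} − x_{i+1}·y_i:
  8, 8, 28  ⇒  2A = 44, A = 22.
Then Σ (y_i + y_{i+1})·c_i = 440, so ȳ = 440 / (6·22) = 10/3.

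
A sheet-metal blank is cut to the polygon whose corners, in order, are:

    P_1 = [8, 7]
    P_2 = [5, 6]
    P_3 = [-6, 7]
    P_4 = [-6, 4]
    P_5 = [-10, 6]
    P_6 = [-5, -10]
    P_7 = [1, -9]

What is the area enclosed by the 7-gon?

185

Apply the surveyor's formula: 2A = Σ (x_i·y_{i+1} − x_{i+1}·y_i), indices taken mod 7.
P_1→P_2: (8)(6) − (5)(7) = 13
P_2→P_3: (5)(7) − (-6)(6) = 71
P_3→P_4: (-6)(4) − (-6)(7) = 18
P_4→P_5: (-6)(6) − (-10)(4) = 4
P_5→P_6: (-10)(-10) − (-5)(6) = 130
P_6→P_7: (-5)(-9) − (1)(-10) = 55
P_7→P_1: (1)(7) − (8)(-9) = 79
Σ = 370
Area = |Σ|/2 = 185.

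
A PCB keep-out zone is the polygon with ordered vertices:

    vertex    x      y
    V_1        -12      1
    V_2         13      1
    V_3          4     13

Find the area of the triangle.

Σ = (-25) + (165) + (160) = 300
Area = |Σ|/2 = 150.

150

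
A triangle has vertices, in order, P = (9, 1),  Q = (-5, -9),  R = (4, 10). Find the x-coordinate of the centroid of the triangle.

8/3

Apply Gauss's area formula. First the cross-terms c_i = x_i·y_{i+1} − x_{i+1}·y_i:
  -76, -14, -86  ⇒  2A = -176, A = -88.
Then Σ (x_i + x_{i+1})·c_i = -1408, so x̄ = -1408 / (6·(-88)) = 8/3.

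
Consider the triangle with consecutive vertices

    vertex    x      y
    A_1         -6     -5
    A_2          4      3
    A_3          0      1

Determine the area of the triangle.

Σ = (2) + (4) + (6) = 12
Area = |Σ|/2 = 6.

6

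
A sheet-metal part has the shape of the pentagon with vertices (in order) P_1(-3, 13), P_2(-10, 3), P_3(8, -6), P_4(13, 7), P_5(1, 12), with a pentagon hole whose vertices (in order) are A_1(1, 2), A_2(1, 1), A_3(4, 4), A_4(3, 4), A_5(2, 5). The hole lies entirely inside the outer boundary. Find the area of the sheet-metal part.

240

Outer boundary:
Apply Gauss's area formula: 2A = Σ (x_i·y_{i+1} − x_{i+1}·y_i), indices taken mod 5.
Cross-terms: 121, 36, 134, 149, 49  ⇒  Σ = 489
Area = |Σ|/2 = 244.5.
Hole:
Apply the shoelace (surveyor's) formula: 2A = Σ (x_i·y_{i+1} − x_{i+1}·y_i), indices taken mod 5.
Cross-terms: -1, 0, 4, 7, -1  ⇒  Σ = 9
Area = |Σ|/2 = 4.5.
Net area = 244.5 − 4.5 = 240.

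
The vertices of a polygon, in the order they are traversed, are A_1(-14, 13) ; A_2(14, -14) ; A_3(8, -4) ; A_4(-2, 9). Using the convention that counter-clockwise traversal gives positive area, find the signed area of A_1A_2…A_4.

117

Cross-terms: 14, 56, 64, 100  ⇒  Σ = 234
Signed area = Σ/2 = 117 (positive ⇒ counter-clockwise traversal).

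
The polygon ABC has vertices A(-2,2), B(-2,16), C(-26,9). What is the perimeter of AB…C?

|AB| = √((0)² + (14)²) = √196 = 14
|BC| = √((-24)² + (-7)²) = √625 = 25
|CA| = √((24)² + (-7)²) = √625 = 25
Perimeter = 14 + 25 + 25 = 64.

64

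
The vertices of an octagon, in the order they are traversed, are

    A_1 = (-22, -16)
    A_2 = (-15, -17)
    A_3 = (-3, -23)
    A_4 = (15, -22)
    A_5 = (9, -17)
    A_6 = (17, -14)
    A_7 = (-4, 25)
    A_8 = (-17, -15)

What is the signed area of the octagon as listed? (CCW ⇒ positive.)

A_1→A_2: (-22)(-17) − (-15)(-16) = 134
A_2→A_3: (-15)(-23) − (-3)(-17) = 294
A_3→A_4: (-3)(-22) − (15)(-23) = 411
A_4→A_5: (15)(-17) − (9)(-22) = -57
A_5→A_6: (9)(-14) − (17)(-17) = 163
A_6→A_7: (17)(25) − (-4)(-14) = 369
A_7→A_8: (-4)(-15) − (-17)(25) = 485
A_8→A_1: (-17)(-16) − (-22)(-15) = -58
Σ = 1741
Signed area = Σ/2 = 870.5 (positive ⇒ counter-clockwise traversal).

870.5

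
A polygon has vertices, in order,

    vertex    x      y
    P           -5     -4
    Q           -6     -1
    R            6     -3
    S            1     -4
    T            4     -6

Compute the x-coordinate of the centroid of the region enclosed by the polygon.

-79/78

Apply the shoelace formula. First the cross-terms c_i = x_i·y_{i+1} − x_{i+1}·y_i:
  -19, 24, -21, 10, -46  ⇒  2A = -52, A = -26.
Then Σ (x_i + x_{i+1})·c_i = 158, so x̄ = 158 / (6·(-26)) = -79/78.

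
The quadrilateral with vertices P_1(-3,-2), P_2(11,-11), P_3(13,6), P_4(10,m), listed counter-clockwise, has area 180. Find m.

Write out the shoelace sum; only the two edges meeting at P_4 involve m:
2·Area = [(13·m − 10·6) + (10·(-2) − (-3)·m)] + 264
       = 16·m + 184 = 360
⇒ m = 11.

11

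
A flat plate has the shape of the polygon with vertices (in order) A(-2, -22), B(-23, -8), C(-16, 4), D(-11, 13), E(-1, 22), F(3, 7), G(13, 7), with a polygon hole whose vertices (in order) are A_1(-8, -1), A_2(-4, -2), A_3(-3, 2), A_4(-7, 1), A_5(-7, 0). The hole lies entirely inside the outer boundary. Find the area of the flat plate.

747.5

Outer boundary:
Apply the shoelace formula: 2A = Σ (x_i·y_{i+1} − x_{i+1}·y_i), indices taken mod 7.
A→B: (-2)(-8) − (-23)(-22) = -490
B→C: (-23)(4) − (-16)(-8) = -220
C→D: (-16)(13) − (-11)(4) = -164
D→E: (-11)(22) − (-1)(13) = -229
E→F: (-1)(7) − (3)(22) = -73
F→G: (3)(7) − (13)(7) = -70
G→A: (13)(-22) − (-2)(7) = -272
Σ = -1518
Area = |Σ|/2 = 759.
Hole:
Apply the shoelace (surveyor's) formula: 2A = Σ (x_i·y_{i+1} − x_{i+1}·y_i), indices taken mod 5.
Σ = (12) + (-14) + (11) + (7) + (7) = 23
Area = |Σ|/2 = 11.5.
Net area = 759 − 11.5 = 747.5.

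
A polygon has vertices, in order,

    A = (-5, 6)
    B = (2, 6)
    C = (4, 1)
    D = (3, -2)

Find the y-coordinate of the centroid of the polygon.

205/67

Apply the surveyor's formula. First the cross-terms c_i = x_i·y_{i+1} − x_{i+1}·y_i:
  -42, -22, -11, 8  ⇒  2A = -67, A = -33.5.
Then Σ (y_i + y_{i+1})·c_i = -615, so ȳ = -615 / (6·(-33.5)) = 205/67.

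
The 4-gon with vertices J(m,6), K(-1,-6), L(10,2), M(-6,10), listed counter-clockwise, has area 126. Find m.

Write out the shoelace sum; only the two edges meeting at J involve m:
2·Area = [((-6)·6 − m·10) + (m·(-6) − (-1)·6)] + 170
       = -16·m + 140 = 252
⇒ m = -7.

-7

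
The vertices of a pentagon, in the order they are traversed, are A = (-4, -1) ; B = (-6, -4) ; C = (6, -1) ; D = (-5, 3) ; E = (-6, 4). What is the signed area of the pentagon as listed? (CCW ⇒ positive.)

36.5

A→B: (-4)(-4) − (-6)(-1) = 10
B→C: (-6)(-1) − (6)(-4) = 30
C→D: (6)(3) − (-5)(-1) = 13
D→E: (-5)(4) − (-6)(3) = -2
E→A: (-6)(-1) − (-4)(4) = 22
Σ = 73
Signed area = Σ/2 = 36.5 (positive ⇒ counter-clockwise traversal).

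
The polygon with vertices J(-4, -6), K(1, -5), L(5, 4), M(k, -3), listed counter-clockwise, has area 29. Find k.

-3

The doubled signed area Σ (x_i y_{i+1} − x_{i+1} y_i) is linear in k.
With k=0 it equals 28; the coefficient of k is -10 (from the two edges through M).
So -10·k + 28 = 2·29 = 58 ⇒ k = -3.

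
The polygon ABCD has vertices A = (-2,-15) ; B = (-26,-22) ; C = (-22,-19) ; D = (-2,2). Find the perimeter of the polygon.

76

|AB| = √((-24)² + (-7)²) = √625 = 25
|BC| = √((4)² + (3)²) = √25 = 5
|CD| = √((20)² + (21)²) = √841 = 29
|DA| = √((0)² + (-17)²) = √289 = 17
Perimeter = 25 + 5 + 29 + 17 = 76.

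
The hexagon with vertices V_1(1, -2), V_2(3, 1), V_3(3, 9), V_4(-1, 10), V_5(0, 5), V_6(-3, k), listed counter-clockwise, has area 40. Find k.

Write out the shoelace sum; only the two edges meeting at V_6 involve k:
2·Area = [(0·k − (-3)·5) + ((-3)·(-2) − 1·k)] + 65
       = -1·k + 86 = 80
⇒ k = 6.

6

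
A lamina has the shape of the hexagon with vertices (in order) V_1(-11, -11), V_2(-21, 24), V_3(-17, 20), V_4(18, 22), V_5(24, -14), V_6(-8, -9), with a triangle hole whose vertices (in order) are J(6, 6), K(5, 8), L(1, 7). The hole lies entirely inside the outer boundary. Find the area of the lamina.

Outer boundary:
Apply the shoelace formula: 2A = Σ (x_i·y_{i+1} − x_{i+1}·y_i), indices taken mod 6.
Σ = (-495) + (-12) + (-734) + (-780) + (-328) + (-11) = -2360
Area = |Σ|/2 = 1180.
Hole:
Σ = (18) + (27) + (-36) = 9
Area = |Σ|/2 = 4.5.
Net area = 1180 − 4.5 = 1175.5.

1175.5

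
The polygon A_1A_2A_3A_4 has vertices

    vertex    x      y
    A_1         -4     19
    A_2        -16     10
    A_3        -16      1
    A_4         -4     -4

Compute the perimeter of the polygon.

|A_1A_2| = √((-12)² + (-9)²) = √225 = 15
|A_2A_3| = √((0)² + (-9)²) = √81 = 9
|A_3A_4| = √((12)² + (-5)²) = √169 = 13
|A_4A_1| = √((0)² + (23)²) = √529 = 23
Perimeter = 15 + 9 + 13 + 23 = 60.

60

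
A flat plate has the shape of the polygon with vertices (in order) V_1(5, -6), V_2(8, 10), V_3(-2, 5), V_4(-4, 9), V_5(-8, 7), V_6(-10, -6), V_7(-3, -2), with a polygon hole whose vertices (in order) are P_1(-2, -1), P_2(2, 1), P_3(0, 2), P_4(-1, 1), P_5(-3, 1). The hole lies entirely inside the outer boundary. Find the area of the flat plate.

169.5

Outer boundary:
Apply the shoelace (surveyor's) formula: 2A = Σ (x_i·y_{i+1} − x_{i+1}·y_i), indices taken mod 7.
V_1→V_2: (5)(10) − (8)(-6) = 98
V_2→V_3: (8)(5) − (-2)(10) = 60
V_3→V_4: (-2)(9) − (-4)(5) = 2
V_4→V_5: (-4)(7) − (-8)(9) = 44
V_5→V_6: (-8)(-6) − (-10)(7) = 118
V_6→V_7: (-10)(-2) − (-3)(-6) = 2
V_7→V_1: (-3)(-6) − (5)(-2) = 28
Σ = 352
Area = |Σ|/2 = 176.
Hole:
Cross-terms: 0, 4, 2, 2, 5  ⇒  Σ = 13
Area = |Σ|/2 = 6.5.
Net area = 176 − 6.5 = 169.5.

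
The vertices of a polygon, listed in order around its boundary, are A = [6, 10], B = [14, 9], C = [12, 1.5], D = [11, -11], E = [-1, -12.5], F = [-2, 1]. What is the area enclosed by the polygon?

261

Apply Gauss's area formula: 2A = Σ (x_i·y_{i+1} − x_{i+1}·y_i), indices taken mod 6.
A→B: (6)(9) − (14)(10) = -86
B→C: (14)(1.5) − (12)(9) = -87
C→D: (12)(-11) − (11)(1.5) = -148.5
D→E: (11)(-12.5) − (-1)(-11) = -148.5
E→F: (-1)(1) − (-2)(-12.5) = -26
F→A: (-2)(10) − (6)(1) = -26
Σ = -522
Area = |Σ|/2 = 261.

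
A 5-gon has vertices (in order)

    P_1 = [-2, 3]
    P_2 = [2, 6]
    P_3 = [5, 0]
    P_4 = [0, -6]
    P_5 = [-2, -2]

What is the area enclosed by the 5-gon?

Apply the surveyor's formula: 2A = Σ (x_i·y_{i+1} − x_{i+1}·y_i), indices taken mod 5.
P_1→P_2: (-2)(6) − (2)(3) = -18
P_2→P_3: (2)(0) − (5)(6) = -30
P_3→P_4: (5)(-6) − (0)(0) = -30
P_4→P_5: (0)(-2) − (-2)(-6) = -12
P_5→P_1: (-2)(3) − (-2)(-2) = -10
Σ = -100
Area = |Σ|/2 = 50.

50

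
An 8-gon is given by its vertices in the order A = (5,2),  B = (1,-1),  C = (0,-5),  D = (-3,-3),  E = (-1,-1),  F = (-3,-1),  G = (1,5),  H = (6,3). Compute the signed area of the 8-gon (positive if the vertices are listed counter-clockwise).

-36.5

A→B: (5)(-1) − (1)(2) = -7
B→C: (1)(-5) − (0)(-1) = -5
C→D: (0)(-3) − (-3)(-5) = -15
D→E: (-3)(-1) − (-1)(-3) = 0
E→F: (-1)(-1) − (-3)(-1) = -2
F→G: (-3)(5) − (1)(-1) = -14
G→H: (1)(3) − (6)(5) = -27
H→A: (6)(2) − (5)(3) = -3
Σ = -73
Signed area = Σ/2 = -36.5 (negative ⇒ clockwise traversal).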